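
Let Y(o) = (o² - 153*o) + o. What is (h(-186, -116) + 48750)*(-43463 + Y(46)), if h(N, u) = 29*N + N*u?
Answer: -3138747948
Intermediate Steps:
Y(o) = o² - 152*o
(h(-186, -116) + 48750)*(-43463 + Y(46)) = (-186*(29 - 116) + 48750)*(-43463 + 46*(-152 + 46)) = (-186*(-87) + 48750)*(-43463 + 46*(-106)) = (16182 + 48750)*(-43463 - 4876) = 64932*(-48339) = -3138747948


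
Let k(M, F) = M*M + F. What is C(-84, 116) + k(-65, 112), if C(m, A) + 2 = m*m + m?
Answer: 11307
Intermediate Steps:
k(M, F) = F + M² (k(M, F) = M² + F = F + M²)
C(m, A) = -2 + m + m² (C(m, A) = -2 + (m*m + m) = -2 + (m² + m) = -2 + (m + m²) = -2 + m + m²)
C(-84, 116) + k(-65, 112) = (-2 - 84 + (-84)²) + (112 + (-65)²) = (-2 - 84 + 7056) + (112 + 4225) = 6970 + 4337 = 11307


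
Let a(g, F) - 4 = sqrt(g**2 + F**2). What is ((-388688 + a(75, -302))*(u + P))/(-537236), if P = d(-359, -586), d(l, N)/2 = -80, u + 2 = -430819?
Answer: -41878854751/134309 + 430981*sqrt(96829)/537236 ≈ -3.1156e+5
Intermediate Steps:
u = -430821 (u = -2 - 430819 = -430821)
d(l, N) = -160 (d(l, N) = 2*(-80) = -160)
a(g, F) = 4 + sqrt(F**2 + g**2) (a(g, F) = 4 + sqrt(g**2 + F**2) = 4 + sqrt(F**2 + g**2))
P = -160
((-388688 + a(75, -302))*(u + P))/(-537236) = ((-388688 + (4 + sqrt((-302)**2 + 75**2)))*(-430821 - 160))/(-537236) = ((-388688 + (4 + sqrt(91204 + 5625)))*(-430981))*(-1/537236) = ((-388688 + (4 + sqrt(96829)))*(-430981))*(-1/537236) = ((-388684 + sqrt(96829))*(-430981))*(-1/537236) = (167515419004 - 430981*sqrt(96829))*(-1/537236) = -41878854751/134309 + 430981*sqrt(96829)/537236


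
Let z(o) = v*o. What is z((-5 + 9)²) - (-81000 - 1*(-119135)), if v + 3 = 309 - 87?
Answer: -34631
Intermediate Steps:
v = 219 (v = -3 + (309 - 87) = -3 + 222 = 219)
z(o) = 219*o
z((-5 + 9)²) - (-81000 - 1*(-119135)) = 219*(-5 + 9)² - (-81000 - 1*(-119135)) = 219*4² - (-81000 + 119135) = 219*16 - 1*38135 = 3504 - 38135 = -34631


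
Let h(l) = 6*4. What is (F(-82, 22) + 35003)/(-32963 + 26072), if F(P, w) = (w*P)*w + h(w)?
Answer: 4661/6891 ≈ 0.67639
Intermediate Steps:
h(l) = 24
F(P, w) = 24 + P*w² (F(P, w) = (w*P)*w + 24 = (P*w)*w + 24 = P*w² + 24 = 24 + P*w²)
(F(-82, 22) + 35003)/(-32963 + 26072) = ((24 - 82*22²) + 35003)/(-32963 + 26072) = ((24 - 82*484) + 35003)/(-6891) = ((24 - 39688) + 35003)*(-1/6891) = (-39664 + 35003)*(-1/6891) = -4661*(-1/6891) = 4661/6891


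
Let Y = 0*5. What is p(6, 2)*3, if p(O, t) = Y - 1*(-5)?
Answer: 15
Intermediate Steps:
Y = 0
p(O, t) = 5 (p(O, t) = 0 - 1*(-5) = 0 + 5 = 5)
p(6, 2)*3 = 5*3 = 15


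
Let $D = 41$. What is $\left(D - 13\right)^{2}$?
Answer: $784$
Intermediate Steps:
$\left(D - 13\right)^{2} = \left(41 - 13\right)^{2} = 28^{2} = 784$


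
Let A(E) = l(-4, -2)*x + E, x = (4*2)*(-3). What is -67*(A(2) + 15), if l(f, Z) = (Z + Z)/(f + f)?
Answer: -335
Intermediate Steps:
x = -24 (x = 8*(-3) = -24)
l(f, Z) = Z/f (l(f, Z) = (2*Z)/((2*f)) = (2*Z)*(1/(2*f)) = Z/f)
A(E) = -12 + E (A(E) = -2/(-4)*(-24) + E = -2*(-1/4)*(-24) + E = (1/2)*(-24) + E = -12 + E)
-67*(A(2) + 15) = -67*((-12 + 2) + 15) = -67*(-10 + 15) = -67*5 = -335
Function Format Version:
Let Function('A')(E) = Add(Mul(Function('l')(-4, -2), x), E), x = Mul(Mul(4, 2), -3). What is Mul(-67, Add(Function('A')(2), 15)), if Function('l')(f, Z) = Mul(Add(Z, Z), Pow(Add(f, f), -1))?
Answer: -335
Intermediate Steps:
x = -24 (x = Mul(8, -3) = -24)
Function('l')(f, Z) = Mul(Z, Pow(f, -1)) (Function('l')(f, Z) = Mul(Mul(2, Z), Pow(Mul(2, f), -1)) = Mul(Mul(2, Z), Mul(Rational(1, 2), Pow(f, -1))) = Mul(Z, Pow(f, -1)))
Function('A')(E) = Add(-12, E) (Function('A')(E) = Add(Mul(Mul(-2, Pow(-4, -1)), -24), E) = Add(Mul(Mul(-2, Rational(-1, 4)), -24), E) = Add(Mul(Rational(1, 2), -24), E) = Add(-12, E))
Mul(-67, Add(Function('A')(2), 15)) = Mul(-67, Add(Add(-12, 2), 15)) = Mul(-67, Add(-10, 15)) = Mul(-67, 5) = -335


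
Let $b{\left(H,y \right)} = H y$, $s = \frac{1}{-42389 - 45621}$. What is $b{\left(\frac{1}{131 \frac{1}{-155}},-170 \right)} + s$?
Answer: $\frac{2319063369}{11529310} \approx 201.15$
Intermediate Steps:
$s = - \frac{1}{88010}$ ($s = \frac{1}{-88010} = - \frac{1}{88010} \approx -1.1362 \cdot 10^{-5}$)
$b{\left(\frac{1}{131 \frac{1}{-155}},-170 \right)} + s = \frac{1}{131 \frac{1}{-155}} \left(-170\right) - \frac{1}{88010} = \frac{1}{131 \left(- \frac{1}{155}\right)} \left(-170\right) - \frac{1}{88010} = \frac{1}{- \frac{131}{155}} \left(-170\right) - \frac{1}{88010} = \left(- \frac{155}{131}\right) \left(-170\right) - \frac{1}{88010} = \frac{26350}{131} - \frac{1}{88010} = \frac{2319063369}{11529310}$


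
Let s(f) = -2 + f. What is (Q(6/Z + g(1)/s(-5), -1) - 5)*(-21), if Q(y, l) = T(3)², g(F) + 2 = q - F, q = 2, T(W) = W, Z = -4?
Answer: -84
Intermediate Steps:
g(F) = -F (g(F) = -2 + (2 - F) = -F)
Q(y, l) = 9 (Q(y, l) = 3² = 9)
(Q(6/Z + g(1)/s(-5), -1) - 5)*(-21) = (9 - 5)*(-21) = 4*(-21) = -84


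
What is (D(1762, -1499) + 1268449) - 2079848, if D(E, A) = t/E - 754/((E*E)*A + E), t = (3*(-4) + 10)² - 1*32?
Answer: -1888068547332944/2326929797 ≈ -8.1140e+5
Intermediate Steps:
t = -28 (t = (-12 + 10)² - 32 = (-2)² - 32 = 4 - 32 = -28)
D(E, A) = -754/(E + A*E²) - 28/E (D(E, A) = -28/E - 754/((E*E)*A + E) = -28/E - 754/(E²*A + E) = -28/E - 754/(A*E² + E) = -28/E - 754/(E + A*E²) = -754/(E + A*E²) - 28/E)
(D(1762, -1499) + 1268449) - 2079848 = (2*(-391 - 14*(-1499)*1762)/(1762*(1 - 1499*1762)) + 1268449) - 2079848 = (2*(1/1762)*(-391 + 36977332)/(1 - 2641238) + 1268449) - 2079848 = (2*(1/1762)*36976941/(-2641237) + 1268449) - 2079848 = (2*(1/1762)*(-1/2641237)*36976941 + 1268449) - 2079848 = (-36976941/2326929797 + 1268449) - 2079848 = 2951591737097912/2326929797 - 2079848 = -1888068547332944/2326929797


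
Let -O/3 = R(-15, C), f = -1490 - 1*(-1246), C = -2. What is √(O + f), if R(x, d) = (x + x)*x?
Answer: I*√1594 ≈ 39.925*I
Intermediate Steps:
R(x, d) = 2*x² (R(x, d) = (2*x)*x = 2*x²)
f = -244 (f = -1490 + 1246 = -244)
O = -1350 (O = -6*(-15)² = -6*225 = -3*450 = -1350)
√(O + f) = √(-1350 - 244) = √(-1594) = I*√1594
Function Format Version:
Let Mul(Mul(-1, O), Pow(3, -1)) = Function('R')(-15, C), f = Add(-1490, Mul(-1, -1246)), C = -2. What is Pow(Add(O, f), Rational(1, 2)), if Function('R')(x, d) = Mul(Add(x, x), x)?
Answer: Mul(I, Pow(1594, Rational(1, 2))) ≈ Mul(39.925, I)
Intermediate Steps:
Function('R')(x, d) = Mul(2, Pow(x, 2)) (Function('R')(x, d) = Mul(Mul(2, x), x) = Mul(2, Pow(x, 2)))
f = -244 (f = Add(-1490, 1246) = -244)
O = -1350 (O = Mul(-3, Mul(2, Pow(-15, 2))) = Mul(-3, Mul(2, 225)) = Mul(-3, 450) = -1350)
Pow(Add(O, f), Rational(1, 2)) = Pow(Add(-1350, -244), Rational(1, 2)) = Pow(-1594, Rational(1, 2)) = Mul(I, Pow(1594, Rational(1, 2)))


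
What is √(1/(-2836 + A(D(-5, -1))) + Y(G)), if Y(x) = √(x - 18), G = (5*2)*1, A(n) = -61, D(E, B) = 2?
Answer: √(-2897 + 16785218*I*√2)/2897 ≈ 1.1891 + 1.1893*I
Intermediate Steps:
G = 10 (G = 10*1 = 10)
Y(x) = √(-18 + x)
√(1/(-2836 + A(D(-5, -1))) + Y(G)) = √(1/(-2836 - 61) + √(-18 + 10)) = √(1/(-2897) + √(-8)) = √(-1/2897 + 2*I*√2)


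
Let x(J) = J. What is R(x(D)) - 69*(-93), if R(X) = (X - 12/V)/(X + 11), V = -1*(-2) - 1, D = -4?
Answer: 44903/7 ≈ 6414.7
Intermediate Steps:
V = 1 (V = 2 - 1 = 1)
R(X) = (-12 + X)/(11 + X) (R(X) = (X - 12/1)/(X + 11) = (X - 12*1)/(11 + X) = (X - 12)/(11 + X) = (-12 + X)/(11 + X))
R(x(D)) - 69*(-93) = (-12 - 4)/(11 - 4) - 69*(-93) = -16/7 + 6417 = 44903/7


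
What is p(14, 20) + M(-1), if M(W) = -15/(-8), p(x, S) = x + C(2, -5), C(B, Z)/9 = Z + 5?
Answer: 127/8 ≈ 15.875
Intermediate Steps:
C(B, Z) = 45 + 9*Z (C(B, Z) = 9*(Z + 5) = 9*(5 + Z) = 45 + 9*Z)
p(x, S) = x (p(x, S) = x + (45 + 9*(-5)) = x + (45 - 45) = x + 0 = x)
M(W) = 15/8 (M(W) = -15*(-1/8) = 15/8)
p(14, 20) + M(-1) = 14 + 15/8 = 127/8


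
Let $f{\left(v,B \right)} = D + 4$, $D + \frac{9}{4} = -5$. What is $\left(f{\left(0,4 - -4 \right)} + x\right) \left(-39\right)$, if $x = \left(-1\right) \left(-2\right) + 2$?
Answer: $- \frac{117}{4} \approx -29.25$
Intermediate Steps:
$D = - \frac{29}{4}$ ($D = - \frac{9}{4} - 5 = - \frac{29}{4} \approx -7.25$)
$f{\left(v,B \right)} = - \frac{13}{4}$ ($f{\left(v,B \right)} = - \frac{29}{4} + 4 = - \frac{13}{4}$)
$x = 4$ ($x = 2 + 2 = 4$)
$\left(f{\left(0,4 - -4 \right)} + x\right) \left(-39\right) = \left(- \frac{13}{4} + 4\right) \left(-39\right) = \frac{3}{4} \left(-39\right) = - \frac{117}{4}$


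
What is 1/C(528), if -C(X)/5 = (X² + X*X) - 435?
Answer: -1/2785665 ≈ -3.5898e-7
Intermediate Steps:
C(X) = 2175 - 10*X² (C(X) = -5*((X² + X*X) - 435) = -5*((X² + X²) - 435) = -5*(2*X² - 435) = -5*(-435 + 2*X²) = 2175 - 10*X²)
1/C(528) = 1/(2175 - 10*528²) = 1/(2175 - 10*278784) = 1/(2175 - 2787840) = 1/(-2785665) = -1/2785665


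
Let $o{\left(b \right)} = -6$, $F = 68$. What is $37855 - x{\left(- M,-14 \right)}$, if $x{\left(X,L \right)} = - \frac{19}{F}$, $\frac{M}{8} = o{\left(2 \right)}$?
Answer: $\frac{2574159}{68} \approx 37855.0$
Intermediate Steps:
$M = -48$ ($M = 8 \left(-6\right) = -48$)
$x{\left(X,L \right)} = - \frac{19}{68}$
$37855 - x{\left(- M,-14 \right)} = 37855 - - \frac{19}{68} = 37855 + \frac{19}{68} = \frac{2574159}{68}$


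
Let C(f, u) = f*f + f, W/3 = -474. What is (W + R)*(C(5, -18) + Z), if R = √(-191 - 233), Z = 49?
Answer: -112338 + 158*I*√106 ≈ -1.1234e+5 + 1626.7*I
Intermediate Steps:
W = -1422 (W = 3*(-474) = -1422)
C(f, u) = f + f² (C(f, u) = f² + f = f + f²)
R = 2*I*√106 (R = √(-424) = 2*I*√106 ≈ 20.591*I)
(W + R)*(C(5, -18) + Z) = (-1422 + 2*I*√106)*(5*(1 + 5) + 49) = (-1422 + 2*I*√106)*(5*6 + 49) = (-1422 + 2*I*√106)*(30 + 49) = (-1422 + 2*I*√106)*79 = -112338 + 158*I*√106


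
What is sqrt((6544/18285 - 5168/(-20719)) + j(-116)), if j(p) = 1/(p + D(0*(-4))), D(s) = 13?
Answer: 11*sqrt(7520326909612109385)/39021232245 ≈ 0.77305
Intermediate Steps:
j(p) = 1/(13 + p) (j(p) = 1/(p + 13) = 1/(13 + p))
sqrt((6544/18285 - 5168/(-20719)) + j(-116)) = sqrt((6544/18285 - 5168/(-20719)) + 1/(13 - 116)) = sqrt((6544*(1/18285) - 5168*(-1/20719)) + 1/(-103)) = sqrt((6544/18285 + 5168/20719) - 1/103) = sqrt(230082016/378846915 - 1/103) = sqrt(23319600733/39021232245) = 11*sqrt(7520326909612109385)/39021232245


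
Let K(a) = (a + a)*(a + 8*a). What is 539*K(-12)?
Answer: 1397088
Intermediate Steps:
K(a) = 18*a² (K(a) = (2*a)*(9*a) = 18*a²)
539*K(-12) = 539*(18*(-12)²) = 539*(18*144) = 539*2592 = 1397088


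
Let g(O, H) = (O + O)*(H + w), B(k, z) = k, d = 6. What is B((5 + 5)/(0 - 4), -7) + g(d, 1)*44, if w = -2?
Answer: -1061/2 ≈ -530.50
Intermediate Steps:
g(O, H) = 2*O*(-2 + H) (g(O, H) = (O + O)*(H - 2) = (2*O)*(-2 + H) = 2*O*(-2 + H))
B((5 + 5)/(0 - 4), -7) + g(d, 1)*44 = (5 + 5)/(0 - 4) + (2*6*(-2 + 1))*44 = 10/(-4) + (2*6*(-1))*44 = 10*(-¼) - 12*44 = -5/2 - 528 = -1061/2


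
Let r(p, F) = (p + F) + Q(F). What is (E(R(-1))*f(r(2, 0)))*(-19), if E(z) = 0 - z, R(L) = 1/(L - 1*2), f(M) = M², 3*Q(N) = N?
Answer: -76/3 ≈ -25.333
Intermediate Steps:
Q(N) = N/3
r(p, F) = p + 4*F/3 (r(p, F) = (p + F) + F/3 = (F + p) + F/3 = p + 4*F/3)
R(L) = 1/(-2 + L) (R(L) = 1/(L - 2) = 1/(-2 + L))
E(z) = -z
(E(R(-1))*f(r(2, 0)))*(-19) = ((-1/(-2 - 1))*(2 + (4/3)*0)²)*(-19) = ((-1/(-3))*(2 + 0)²)*(-19) = (-1*(-⅓)*2²)*(-19) = ((⅓)*4)*(-19) = (4/3)*(-19) = -76/3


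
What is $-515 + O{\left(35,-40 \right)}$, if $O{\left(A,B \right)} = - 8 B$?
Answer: $-195$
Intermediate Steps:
$-515 + O{\left(35,-40 \right)} = -515 - -320 = -515 + 320 = -195$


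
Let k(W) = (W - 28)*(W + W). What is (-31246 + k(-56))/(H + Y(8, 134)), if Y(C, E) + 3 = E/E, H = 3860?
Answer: -10919/1929 ≈ -5.6604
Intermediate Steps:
k(W) = 2*W*(-28 + W) (k(W) = (-28 + W)*(2*W) = 2*W*(-28 + W))
Y(C, E) = -2 (Y(C, E) = -3 + E/E = -3 + 1 = -2)
(-31246 + k(-56))/(H + Y(8, 134)) = (-31246 + 2*(-56)*(-28 - 56))/(3860 - 2) = (-31246 + 2*(-56)*(-84))/3858 = (-31246 + 9408)*(1/3858) = -21838*1/3858 = -10919/1929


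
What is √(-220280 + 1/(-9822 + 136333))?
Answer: I*√3525588695767369/126511 ≈ 469.34*I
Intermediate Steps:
√(-220280 + 1/(-9822 + 136333)) = √(-220280 + 1/126511) = √(-27867843079/126511) = I*√3525588695767369/126511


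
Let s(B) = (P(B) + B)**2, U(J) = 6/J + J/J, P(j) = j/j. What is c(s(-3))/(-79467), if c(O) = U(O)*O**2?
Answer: -40/79467 ≈ -0.00050335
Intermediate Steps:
P(j) = 1
U(J) = 1 + 6/J (U(J) = 6/J + 1 = 1 + 6/J)
s(B) = (1 + B)**2
c(O) = O*(6 + O) (c(O) = ((6 + O)/O)*O**2 = O*(6 + O))
c(s(-3))/(-79467) = ((1 - 3)**2*(6 + (1 - 3)**2))/(-79467) = ((-2)**2*(6 + (-2)**2))*(-1/79467) = (4*(6 + 4))*(-1/79467) = (4*10)*(-1/79467) = 40*(-1/79467) = -40/79467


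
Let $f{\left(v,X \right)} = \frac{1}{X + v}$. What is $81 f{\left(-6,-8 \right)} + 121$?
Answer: $\frac{1613}{14} \approx 115.21$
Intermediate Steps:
$81 f{\left(-6,-8 \right)} + 121 = \frac{81}{-8 - 6} + 121 = \frac{81}{-14} + 121 = 81 \left(- \frac{1}{14}\right) + 121 = - \frac{81}{14} + 121 = \frac{1613}{14}$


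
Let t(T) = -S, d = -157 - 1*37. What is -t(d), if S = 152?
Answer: 152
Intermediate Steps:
d = -194 (d = -157 - 37 = -194)
t(T) = -152 (t(T) = -1*152 = -152)
-t(d) = -1*(-152) = 152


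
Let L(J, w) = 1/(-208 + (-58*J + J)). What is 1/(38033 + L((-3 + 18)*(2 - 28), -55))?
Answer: 22022/837562727 ≈ 2.6293e-5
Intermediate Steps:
L(J, w) = 1/(-208 - 57*J)
1/(38033 + L((-3 + 18)*(2 - 28), -55)) = 1/(38033 - 1/(208 + 57*((-3 + 18)*(2 - 28)))) = 1/(38033 - 1/(208 + 57*(15*(-26)))) = 1/(38033 - 1/(208 + 57*(-390))) = 1/(38033 - 1/(208 - 22230)) = 1/(38033 - 1/(-22022)) = 1/(38033 - 1*(-1/22022)) = 1/(38033 + 1/22022) = 1/(837562727/22022) = 22022/837562727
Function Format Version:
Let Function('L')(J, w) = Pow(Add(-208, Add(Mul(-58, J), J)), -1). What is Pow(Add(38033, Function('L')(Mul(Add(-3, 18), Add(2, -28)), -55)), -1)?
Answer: Rational(22022, 837562727) ≈ 2.6293e-5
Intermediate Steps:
Function('L')(J, w) = Pow(Add(-208, Mul(-57, J)), -1)
Pow(Add(38033, Function('L')(Mul(Add(-3, 18), Add(2, -28)), -55)), -1) = Pow(Add(38033, Mul(-1, Pow(Add(208, Mul(57, Mul(Add(-3, 18), Add(2, -28)))), -1))), -1) = Pow(Add(38033, Mul(-1, Pow(Add(208, Mul(57, Mul(15, -26))), -1))), -1) = Pow(Add(38033, Mul(-1, Pow(Add(208, Mul(57, -390)), -1))), -1) = Pow(Add(38033, Mul(-1, Pow(Add(208, -22230), -1))), -1) = Pow(Add(38033, Mul(-1, Pow(-22022, -1))), -1) = Pow(Add(38033, Mul(-1, Rational(-1, 22022))), -1) = Pow(Add(38033, Rational(1, 22022)), -1) = Pow(Rational(837562727, 22022), -1) = Rational(22022, 837562727)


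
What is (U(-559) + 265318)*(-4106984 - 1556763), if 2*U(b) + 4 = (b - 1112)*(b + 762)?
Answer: -1084148786993/2 ≈ -5.4207e+11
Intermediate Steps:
U(b) = -2 + (-1112 + b)*(762 + b)/2 (U(b) = -2 + ((b - 1112)*(b + 762))/2 = -2 + ((-1112 + b)*(762 + b))/2 = -2 + (-1112 + b)*(762 + b)/2)
(U(-559) + 265318)*(-4106984 - 1556763) = ((-423674 + (½)*(-559)² - 175*(-559)) + 265318)*(-4106984 - 1556763) = ((-423674 + (½)*312481 + 97825) + 265318)*(-5663747) = ((-423674 + 312481/2 + 97825) + 265318)*(-5663747) = (-339217/2 + 265318)*(-5663747) = (191419/2)*(-5663747) = -1084148786993/2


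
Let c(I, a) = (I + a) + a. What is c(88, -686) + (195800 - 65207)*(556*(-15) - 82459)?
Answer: -11857715091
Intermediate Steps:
c(I, a) = I + 2*a
c(88, -686) + (195800 - 65207)*(556*(-15) - 82459) = (88 + 2*(-686)) + (195800 - 65207)*(556*(-15) - 82459) = (88 - 1372) + 130593*(-8340 - 82459) = -1284 + 130593*(-90799) = -1284 - 11857713807 = -11857715091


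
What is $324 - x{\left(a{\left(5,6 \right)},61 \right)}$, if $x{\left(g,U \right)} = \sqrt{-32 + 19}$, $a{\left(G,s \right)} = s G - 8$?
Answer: $324 - i \sqrt{13} \approx 324.0 - 3.6056 i$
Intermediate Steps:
$a{\left(G,s \right)} = -8 + G s$ ($a{\left(G,s \right)} = G s - 8 = -8 + G s$)
$x{\left(g,U \right)} = i \sqrt{13}$ ($x{\left(g,U \right)} = \sqrt{-13} = i \sqrt{13}$)
$324 - x{\left(a{\left(5,6 \right)},61 \right)} = 324 - i \sqrt{13}$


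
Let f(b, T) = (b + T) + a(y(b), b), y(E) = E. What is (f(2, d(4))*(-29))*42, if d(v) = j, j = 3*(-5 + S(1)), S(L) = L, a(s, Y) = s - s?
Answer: 12180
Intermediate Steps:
a(s, Y) = 0
j = -12 (j = 3*(-5 + 1) = 3*(-4) = -12)
d(v) = -12
f(b, T) = T + b (f(b, T) = (b + T) + 0 = (T + b) + 0 = T + b)
(f(2, d(4))*(-29))*42 = ((-12 + 2)*(-29))*42 = -10*(-29)*42 = 290*42 = 12180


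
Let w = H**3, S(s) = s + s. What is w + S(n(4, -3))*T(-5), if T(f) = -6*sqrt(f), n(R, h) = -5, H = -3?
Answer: -27 + 60*I*sqrt(5) ≈ -27.0 + 134.16*I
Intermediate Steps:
S(s) = 2*s
w = -27 (w = (-3)**3 = -27)
w + S(n(4, -3))*T(-5) = -27 + (2*(-5))*(-6*I*sqrt(5)) = -27 - (-60)*I*sqrt(5) = -27 + 60*I*sqrt(5)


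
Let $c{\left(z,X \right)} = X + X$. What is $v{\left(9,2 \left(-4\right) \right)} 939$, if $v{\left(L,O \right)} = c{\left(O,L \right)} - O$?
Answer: $24414$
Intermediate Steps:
$c{\left(z,X \right)} = 2 X$
$v{\left(L,O \right)} = - O + 2 L$ ($v{\left(L,O \right)} = 2 L - O = - O + 2 L$)
$v{\left(9,2 \left(-4\right) \right)} 939 = \left(- 2 \left(-4\right) + 2 \cdot 9\right) 939 = \left(\left(-1\right) \left(-8\right) + 18\right) 939 = \left(8 + 18\right) 939 = 26 \cdot 939 = 24414$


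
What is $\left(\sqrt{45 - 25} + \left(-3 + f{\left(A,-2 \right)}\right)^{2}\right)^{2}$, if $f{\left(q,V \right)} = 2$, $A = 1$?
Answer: $21 + 4 \sqrt{5} \approx 29.944$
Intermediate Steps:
$\left(\sqrt{45 - 25} + \left(-3 + f{\left(A,-2 \right)}\right)^{2}\right)^{2} = \left(\sqrt{45 - 25} + \left(-3 + 2\right)^{2}\right)^{2} = \left(\sqrt{20} + \left(-1\right)^{2}\right)^{2} = \left(2 \sqrt{5} + 1\right)^{2} = \left(1 + 2 \sqrt{5}\right)^{2}$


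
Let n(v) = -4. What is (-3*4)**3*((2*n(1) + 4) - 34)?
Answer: 65664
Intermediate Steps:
(-3*4)**3*((2*n(1) + 4) - 34) = (-3*4)**3*((2*(-4) + 4) - 34) = (-12)**3*((-8 + 4) - 34) = -1728*(-4 - 34) = -1728*(-38) = 65664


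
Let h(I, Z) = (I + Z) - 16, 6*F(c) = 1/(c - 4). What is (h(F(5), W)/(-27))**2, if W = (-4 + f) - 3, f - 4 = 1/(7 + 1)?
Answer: 201601/419904 ≈ 0.48011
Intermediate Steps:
f = 33/8 (f = 4 + 1/(7 + 1) = 4 + 1/8 = 33/8 ≈ 4.1250)
F(c) = 1/(6*(-4 + c)) (F(c) = 1/(6*(c - 4)) = 1/(6*(-4 + c)))
W = -23/8 (W = (-4 + 33/8) - 3 = 1/8 - 3 = -23/8 ≈ -2.8750)
h(I, Z) = -16 + I + Z
(h(F(5), W)/(-27))**2 = ((-16 + 1/(6*(-4 + 5)) - 23/8)/(-27))**2 = ((-16 + (1/6)/1 - 23/8)*(-1/27))**2 = ((-16 + (1/6)*1 - 23/8)*(-1/27))**2 = ((-16 + 1/6 - 23/8)*(-1/27))**2 = (-449/24*(-1/27))**2 = (449/648)**2 = 201601/419904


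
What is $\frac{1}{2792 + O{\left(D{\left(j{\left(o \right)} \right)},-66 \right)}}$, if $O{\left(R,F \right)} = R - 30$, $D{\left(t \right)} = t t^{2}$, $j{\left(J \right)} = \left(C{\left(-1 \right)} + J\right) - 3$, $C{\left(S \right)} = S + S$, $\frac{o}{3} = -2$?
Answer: $\frac{1}{1431} \approx 0.00069881$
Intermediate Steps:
$o = -6$ ($o = 3 \left(-2\right) = -6$)
$C{\left(S \right)} = 2 S$
$j{\left(J \right)} = -5 + J$ ($j{\left(J \right)} = \left(2 \left(-1\right) + J\right) - 3 = \left(-2 + J\right) - 3 = -5 + J$)
$D{\left(t \right)} = t^{3}$
$O{\left(R,F \right)} = -30 + R$
$\frac{1}{2792 + O{\left(D{\left(j{\left(o \right)} \right)},-66 \right)}} = \frac{1}{2792 + \left(-30 + \left(-5 - 6\right)^{3}\right)} = \frac{1}{2792 + \left(-30 + \left(-11\right)^{3}\right)} = \frac{1}{2792 - 1361} = \frac{1}{1431}$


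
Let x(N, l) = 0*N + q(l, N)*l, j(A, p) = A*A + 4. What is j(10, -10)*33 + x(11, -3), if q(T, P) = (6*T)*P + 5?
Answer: 4011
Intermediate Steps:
q(T, P) = 5 + 6*P*T (q(T, P) = 6*P*T + 5 = 5 + 6*P*T)
j(A, p) = 4 + A² (j(A, p) = A² + 4 = 4 + A²)
x(N, l) = l*(5 + 6*N*l) (x(N, l) = 0*N + (5 + 6*N*l)*l = 0 + l*(5 + 6*N*l) = l*(5 + 6*N*l))
j(10, -10)*33 + x(11, -3) = (4 + 10²)*33 - 3*(5 + 6*11*(-3)) = (4 + 100)*33 - 3*(5 - 198) = 104*33 - 3*(-193) = 3432 + 579 = 4011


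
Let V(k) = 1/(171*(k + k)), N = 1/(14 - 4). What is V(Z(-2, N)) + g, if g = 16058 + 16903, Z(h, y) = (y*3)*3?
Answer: 50726984/1539 ≈ 32961.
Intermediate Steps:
N = ⅒ (N = 1/10 = ⅒ ≈ 0.10000)
Z(h, y) = 9*y (Z(h, y) = (3*y)*3 = 9*y)
g = 32961
V(k) = 1/(342*k) (V(k) = 1/(171*(2*k)) = 1/(342*k))
V(Z(-2, N)) + g = 1/(342*((9*(⅒)))) + 32961 = 1/(342*(9/10)) + 32961 = (1/342)*(10/9) + 32961 = 5/1539 + 32961 = 50726984/1539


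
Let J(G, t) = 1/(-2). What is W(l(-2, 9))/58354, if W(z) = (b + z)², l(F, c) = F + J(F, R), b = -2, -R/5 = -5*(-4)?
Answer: 81/233416 ≈ 0.00034702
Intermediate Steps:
R = -100 (R = -(-25)*(-4) = -5*20 = -100)
J(G, t) = -½
l(F, c) = -½ + F (l(F, c) = F - ½ = -½ + F)
W(z) = (-2 + z)²
W(l(-2, 9))/58354 = (-2 + (-½ - 2))²/58354 = (-2 - 5/2)²*(1/58354) = (-9/2)²*(1/58354) = (81/4)*(1/58354) = 81/233416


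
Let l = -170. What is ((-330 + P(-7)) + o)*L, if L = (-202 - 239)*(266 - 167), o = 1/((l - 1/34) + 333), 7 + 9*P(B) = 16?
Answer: 26529464115/1847 ≈ 1.4364e+7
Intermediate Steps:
P(B) = 1 (P(B) = -7/9 + (⅑)*16 = -7/9 + 16/9 = 1)
o = 34/5541 (o = 1/((-170 - 1/34) + 333) = 1/(-5781/34 + 333) = 1/(5541/34) = 34/5541 ≈ 0.0061361)
L = -43659 (L = -441*99 = -43659)
((-330 + P(-7)) + o)*L = ((-330 + 1) + 34/5541)*(-43659) = (-329 + 34/5541)*(-43659) = -1822955/5541*(-43659) = 26529464115/1847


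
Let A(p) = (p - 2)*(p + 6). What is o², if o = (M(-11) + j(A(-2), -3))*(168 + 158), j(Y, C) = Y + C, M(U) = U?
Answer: 95648400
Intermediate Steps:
A(p) = (-2 + p)*(6 + p)
j(Y, C) = C + Y
o = -9780 (o = (-11 + (-3 + (-12 + (-2)² + 4*(-2))))*(168 + 158) = (-11 + (-3 + (-12 + 4 - 8)))*326 = (-11 + (-3 - 16))*326 = (-11 - 19)*326 = -30*326 = -9780)
o² = (-9780)² = 95648400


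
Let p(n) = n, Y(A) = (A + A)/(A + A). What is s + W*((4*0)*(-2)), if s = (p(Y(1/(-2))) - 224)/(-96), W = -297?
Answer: 223/96 ≈ 2.3229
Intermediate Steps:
Y(A) = 1 (Y(A) = (2*A)/((2*A)) = (2*A)*(1/(2*A)) = 1)
s = 223/96 (s = (1 - 224)/(-96) = -223*(-1/96) = 223/96 ≈ 2.3229)
s + W*((4*0)*(-2)) = 223/96 - 297*4*0*(-2) = 223/96 - 0*(-2) = 223/96 - 297*0 = 223/96 + 0 = 223/96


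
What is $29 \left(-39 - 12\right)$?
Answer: $-1479$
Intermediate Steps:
$29 \left(-39 - 12\right) = 29 \left(-51\right) = -1479$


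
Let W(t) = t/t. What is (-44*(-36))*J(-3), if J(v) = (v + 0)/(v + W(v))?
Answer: 2376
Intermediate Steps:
W(t) = 1
J(v) = v/(1 + v) (J(v) = (v + 0)/(v + 1) = v/(1 + v))
(-44*(-36))*J(-3) = (-44*(-36))*(-3/(1 - 3)) = 1584*(-3/(-2)) = 1584*(-3*(-½)) = 1584*(3/2) = 2376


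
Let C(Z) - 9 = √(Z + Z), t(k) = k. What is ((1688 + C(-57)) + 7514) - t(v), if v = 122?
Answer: 9089 + I*√114 ≈ 9089.0 + 10.677*I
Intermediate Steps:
C(Z) = 9 + √2*√Z (C(Z) = 9 + √(Z + Z) = 9 + √(2*Z) = 9 + √2*√Z)
((1688 + C(-57)) + 7514) - t(v) = ((1688 + (9 + √2*√(-57))) + 7514) - 1*122 = ((1688 + (9 + √2*(I*√57))) + 7514) - 122 = ((1688 + (9 + I*√114)) + 7514) - 122 = ((1697 + I*√114) + 7514) - 122 = (9211 + I*√114) - 122 = 9089 + I*√114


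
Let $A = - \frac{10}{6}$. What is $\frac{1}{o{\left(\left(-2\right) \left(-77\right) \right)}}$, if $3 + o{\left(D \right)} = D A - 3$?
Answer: $- \frac{3}{788} \approx -0.0038071$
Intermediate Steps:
$A = - \frac{5}{3}$ ($A = \left(-10\right) \frac{1}{6} = - \frac{5}{3} \approx -1.6667$)
$o{\left(D \right)} = -6 - \frac{5 D}{3}$ ($o{\left(D \right)} = -3 + \left(D \left(- \frac{5}{3}\right) - 3\right) = -3 - \left(3 + \frac{5 D}{3}\right) = -6 - \frac{5 D}{3}$)
$\frac{1}{o{\left(\left(-2\right) \left(-77\right) \right)}} = \frac{1}{-6 - \frac{5 \left(\left(-2\right) \left(-77\right)\right)}{3}} = \frac{1}{-6 - \frac{770}{3}} = \frac{1}{- \frac{788}{3}} = - \frac{3}{788}$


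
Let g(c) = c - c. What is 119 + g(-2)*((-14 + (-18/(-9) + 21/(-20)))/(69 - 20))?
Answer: 119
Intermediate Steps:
g(c) = 0
119 + g(-2)*((-14 + (-18/(-9) + 21/(-20)))/(69 - 20)) = 119 + 0*((-14 + (-18/(-9) + 21/(-20)))/(69 - 20)) = 119 + 0*((-14 + (-18*(-⅑) + 21*(-1/20)))/49) = 119 + 0*((-14 + (2 - 21/20))*(1/49)) = 119 + 0*((-14 + 19/20)*(1/49)) = 119 + 0*(-261/20*1/49) = 119 + 0*(-261/980) = 119 + 0 = 119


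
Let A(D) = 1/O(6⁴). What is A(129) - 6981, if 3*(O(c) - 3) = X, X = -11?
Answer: -13965/2 ≈ -6982.5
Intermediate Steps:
O(c) = -⅔ (O(c) = 3 + (⅓)*(-11) = 3 - 11/3 = -⅔)
A(D) = -3/2 (A(D) = 1/(-⅔) = -3/2)
A(129) - 6981 = -3/2 - 6981 = -13965/2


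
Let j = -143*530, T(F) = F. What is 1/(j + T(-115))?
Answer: -1/75905 ≈ -1.3174e-5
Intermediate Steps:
j = -75790
1/(j + T(-115)) = 1/(-75790 - 115) = 1/(-75905) = -1/75905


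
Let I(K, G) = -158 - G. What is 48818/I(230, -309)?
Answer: 48818/151 ≈ 323.30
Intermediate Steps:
48818/I(230, -309) = 48818/(-158 - 1*(-309)) = 48818/(-158 + 309) = 48818/151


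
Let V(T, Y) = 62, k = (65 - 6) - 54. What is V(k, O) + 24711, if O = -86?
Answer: 24773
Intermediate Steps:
k = 5 (k = 59 - 54 = 5)
V(k, O) + 24711 = 62 + 24711 = 24773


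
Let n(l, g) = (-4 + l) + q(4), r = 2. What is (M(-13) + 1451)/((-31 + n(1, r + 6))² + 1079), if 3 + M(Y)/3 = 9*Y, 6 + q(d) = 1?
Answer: 1091/2600 ≈ 0.41962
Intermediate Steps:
q(d) = -5 (q(d) = -6 + 1 = -5)
M(Y) = -9 + 27*Y (M(Y) = -9 + 3*(9*Y) = -9 + 27*Y)
n(l, g) = -9 + l (n(l, g) = (-4 + l) - 5 = -9 + l)
(M(-13) + 1451)/((-31 + n(1, r + 6))² + 1079) = ((-9 + 27*(-13)) + 1451)/((-31 + (-9 + 1))² + 1079) = ((-9 - 351) + 1451)/((-31 - 8)² + 1079) = (-360 + 1451)/((-39)² + 1079) = 1091/(1521 + 1079) = 1091/2600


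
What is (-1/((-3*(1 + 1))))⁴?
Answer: 1/1296 ≈ 0.00077160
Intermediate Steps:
(-1/((-3*(1 + 1))))⁴ = (-1/((-3*2)))⁴ = (-1/(-6))⁴ = (-1*(-⅙))⁴ = (⅙)⁴ = 1/1296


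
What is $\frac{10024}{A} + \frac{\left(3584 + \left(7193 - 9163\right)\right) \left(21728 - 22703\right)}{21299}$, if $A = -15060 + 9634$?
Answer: $- \frac{4376063038}{57784187} \approx -75.731$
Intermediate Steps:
$A = -5426$
$\frac{10024}{A} + \frac{\left(3584 + \left(7193 - 9163\right)\right) \left(21728 - 22703\right)}{21299} = \frac{10024}{-5426} + \frac{\left(3584 + \left(7193 - 9163\right)\right) \left(21728 - 22703\right)}{21299} = 10024 \left(- \frac{1}{5426}\right) + \left(3584 - 1970\right) \left(-975\right) \frac{1}{21299} = - \frac{5012}{2713} + 1614 \left(-975\right) \frac{1}{21299} = - \frac{5012}{2713} - \frac{1573650}{21299} = - \frac{4376063038}{57784187}$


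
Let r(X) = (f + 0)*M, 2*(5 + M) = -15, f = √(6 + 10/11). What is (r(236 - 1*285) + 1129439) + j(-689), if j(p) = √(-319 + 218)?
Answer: 1129439 - 25*√209/11 + I*√101 ≈ 1.1294e+6 + 10.05*I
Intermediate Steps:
f = 2*√209/11 (f = √(6 + 10*(1/11)) = √(6 + 10/11) = √(76/11) = 2*√209/11 ≈ 2.6285)
M = -25/2 (M = -5 + (½)*(-15) = -5 - 15/2 = -25/2 ≈ -12.500)
j(p) = I*√101 (j(p) = √(-101) = I*√101)
r(X) = -25*√209/11 (r(X) = (2*√209/11 + 0)*(-25/2) = (2*√209/11)*(-25/2) = -25*√209/11)
(r(236 - 1*285) + 1129439) + j(-689) = (-25*√209/11 + 1129439) + I*√101 = (1129439 - 25*√209/11) + I*√101 = 1129439 - 25*√209/11 + I*√101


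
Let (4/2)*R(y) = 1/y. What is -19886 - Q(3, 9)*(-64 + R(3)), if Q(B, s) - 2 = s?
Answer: -115103/6 ≈ -19184.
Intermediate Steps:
Q(B, s) = 2 + s
R(y) = 1/(2*y)
-19886 - Q(3, 9)*(-64 + R(3)) = -19886 - (2 + 9)*(-64 + (½)/3) = -19886 - 11*(-64 + (½)*(⅓)) = -19886 - 11*(-64 + ⅙) = -19886 - 11*(-383)/6 = -19886 - 1*(-4213/6) = -19886 + 4213/6 = -115103/6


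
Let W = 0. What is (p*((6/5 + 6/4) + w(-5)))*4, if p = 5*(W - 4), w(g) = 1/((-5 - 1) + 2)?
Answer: -196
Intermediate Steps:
w(g) = -¼ (w(g) = 1/(-6 + 2) = 1/(-4) = -¼)
p = -20 (p = 5*(0 - 4) = 5*(-4) = -20)
(p*((6/5 + 6/4) + w(-5)))*4 = -20*((6/5 + 6/4) - ¼)*4 = -20*((6*(⅕) + 6*(¼)) - ¼)*4 = -20*((6/5 + 3/2) - ¼)*4 = -20*(27/10 - ¼)*4 = -20*49/20*4 = -49*4 = -196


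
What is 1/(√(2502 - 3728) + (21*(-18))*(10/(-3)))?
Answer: 630/794413 - I*√1226/1588826 ≈ 0.00079304 - 2.2038e-5*I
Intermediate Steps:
1/(√(2502 - 3728) + (21*(-18))*(10/(-3))) = 1/(√(-1226) - 3780*(-1)/3) = 1/(I*√1226 - 378*(-10/3)) = 1/(I*√1226 + 1260) = 1/(1260 + I*√1226)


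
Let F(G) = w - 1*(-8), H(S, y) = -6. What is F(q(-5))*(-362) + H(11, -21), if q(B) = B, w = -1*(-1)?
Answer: -3264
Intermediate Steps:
w = 1
F(G) = 9 (F(G) = 1 - 1*(-8) = 1 + 8 = 9)
F(q(-5))*(-362) + H(11, -21) = 9*(-362) - 6 = -3258 - 6 = -3264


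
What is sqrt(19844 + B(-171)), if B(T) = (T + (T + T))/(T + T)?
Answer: sqrt(79382)/2 ≈ 140.87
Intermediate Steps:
B(T) = 3/2 (B(T) = (T + 2*T)/((2*T)) = (3*T)*(1/(2*T)) = 3/2)
sqrt(19844 + B(-171)) = sqrt(19844 + 3/2) = sqrt(39691/2) = sqrt(79382)/2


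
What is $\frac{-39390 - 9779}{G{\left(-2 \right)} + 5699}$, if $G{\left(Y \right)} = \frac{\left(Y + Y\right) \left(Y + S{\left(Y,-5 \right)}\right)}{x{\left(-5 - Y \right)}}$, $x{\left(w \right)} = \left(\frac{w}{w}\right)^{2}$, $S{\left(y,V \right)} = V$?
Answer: $- \frac{49169}{5727} \approx -8.5855$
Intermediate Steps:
$x{\left(w \right)} = 1$ ($x{\left(w \right)} = 1^{2} = 1$)
$G{\left(Y \right)} = 2 Y \left(-5 + Y\right)$ ($G{\left(Y \right)} = \frac{\left(Y + Y\right) \left(Y - 5\right)}{1} = 2 Y \left(-5 + Y\right) 1 = 2 Y \left(-5 + Y\right)$)
$\frac{-39390 - 9779}{G{\left(-2 \right)} + 5699} = \frac{-39390 - 9779}{2 \left(-2\right) \left(-5 - 2\right) + 5699} = - \frac{49169}{2 \left(-2\right) \left(-7\right) + 5699} = - \frac{49169}{28 + 5699} = - \frac{49169}{5727}$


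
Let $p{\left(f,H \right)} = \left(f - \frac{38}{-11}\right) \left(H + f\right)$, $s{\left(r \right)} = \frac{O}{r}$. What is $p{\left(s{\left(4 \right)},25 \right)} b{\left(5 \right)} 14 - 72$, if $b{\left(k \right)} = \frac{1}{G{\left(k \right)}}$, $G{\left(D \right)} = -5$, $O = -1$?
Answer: $- \frac{11763}{40} \approx -294.08$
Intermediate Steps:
$b{\left(k \right)} = - \frac{1}{5}$ ($b{\left(k \right)} = \frac{1}{-5} = - \frac{1}{5}$)
$s{\left(r \right)} = - \frac{1}{r}$
$p{\left(f,H \right)} = \left(\frac{38}{11} + f\right) \left(H + f\right)$ ($p{\left(f,H \right)} = \left(f - - \frac{38}{11}\right) \left(H + f\right) = \left(f + \frac{38}{11}\right) \left(H + f\right) = \left(\frac{38}{11} + f\right) \left(H + f\right)$)
$p{\left(s{\left(4 \right)},25 \right)} b{\left(5 \right)} 14 - 72 = \left(\left(- \frac{1}{4}\right)^{2} + \frac{38}{11} \cdot 25 + \frac{38 \left(- \frac{1}{4}\right)}{11} + 25 \left(- \frac{1}{4}\right)\right) \left(\left(- \frac{1}{5}\right) 14\right) - 72 = \left(\left(\left(-1\right) \frac{1}{4}\right)^{2} + \frac{950}{11} + \frac{38 \left(\left(-1\right) \frac{1}{4}\right)}{11} + 25 \left(\left(-1\right) \frac{1}{4}\right)\right) \left(- \frac{14}{5}\right) - 72 = \left(\left(- \frac{1}{4}\right)^{2} + \frac{950}{11} + \frac{38}{11} \left(- \frac{1}{4}\right) + 25 \left(- \frac{1}{4}\right)\right) \left(- \frac{14}{5}\right) - 72 = \left(\frac{1}{16} + \frac{950}{11} - \frac{19}{22} - \frac{25}{4}\right) \left(- \frac{14}{5}\right) - 72 = \frac{1269}{16} \left(- \frac{14}{5}\right) - 72 = - \frac{8883}{40} - 72 = - \frac{11763}{40}$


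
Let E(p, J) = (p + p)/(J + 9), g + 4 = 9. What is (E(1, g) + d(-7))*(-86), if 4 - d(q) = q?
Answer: -6708/7 ≈ -958.29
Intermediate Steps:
d(q) = 4 - q
g = 5 (g = -4 + 9 = 5)
E(p, J) = 2*p/(9 + J) (E(p, J) = (2*p)/(9 + J) = 2*p/(9 + J))
(E(1, g) + d(-7))*(-86) = (2*1/(9 + 5) + (4 - 1*(-7)))*(-86) = (2*1/14 + (4 + 7))*(-86) = (2*1*(1/14) + 11)*(-86) = (⅐ + 11)*(-86) = (78/7)*(-86) = -6708/7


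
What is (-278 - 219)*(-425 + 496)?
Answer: -35287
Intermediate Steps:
(-278 - 219)*(-425 + 496) = -497*71 = -35287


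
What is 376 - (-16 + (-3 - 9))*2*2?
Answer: 488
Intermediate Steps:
376 - (-16 + (-3 - 9))*2*2 = 376 - (-16 - 12)*4 = 376 - (-28)*4 = 376 - 1*(-112) = 376 + 112 = 488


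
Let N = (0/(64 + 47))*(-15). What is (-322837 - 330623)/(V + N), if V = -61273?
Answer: 653460/61273 ≈ 10.665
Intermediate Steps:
N = 0 (N = (0/111)*(-15) = (0*(1/111))*(-15) = 0*(-15) = 0)
(-322837 - 330623)/(V + N) = (-322837 - 330623)/(-61273 + 0) = -653460/(-61273) = -653460*(-1/61273) = 653460/61273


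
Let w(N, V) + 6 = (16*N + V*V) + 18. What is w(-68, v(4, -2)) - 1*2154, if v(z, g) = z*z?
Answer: -2974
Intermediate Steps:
v(z, g) = z**2
w(N, V) = 12 + V**2 + 16*N (w(N, V) = -6 + ((16*N + V*V) + 18) = -6 + ((16*N + V**2) + 18) = -6 + ((V**2 + 16*N) + 18) = -6 + (18 + V**2 + 16*N) = 12 + V**2 + 16*N)
w(-68, v(4, -2)) - 1*2154 = (12 + (4**2)**2 + 16*(-68)) - 1*2154 = (12 + 16**2 - 1088) - 2154 = (12 + 256 - 1088) - 2154 = -820 - 2154 = -2974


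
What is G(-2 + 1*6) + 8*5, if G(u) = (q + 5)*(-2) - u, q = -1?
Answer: 28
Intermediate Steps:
G(u) = -8 - u (G(u) = (-1 + 5)*(-2) - u = 4*(-2) - u = -8 - u)
G(-2 + 1*6) + 8*5 = (-8 - (-2 + 1*6)) + 8*5 = (-8 - (-2 + 6)) + 40 = (-8 - 1*4) + 40 = (-8 - 4) + 40 = -12 + 40 = 28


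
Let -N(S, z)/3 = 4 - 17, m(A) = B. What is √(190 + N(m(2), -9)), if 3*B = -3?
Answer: √229 ≈ 15.133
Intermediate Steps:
B = -1 (B = (⅓)*(-3) = -1)
m(A) = -1
N(S, z) = 39 (N(S, z) = -3*(4 - 17) = -3*(-13) = 39)
√(190 + N(m(2), -9)) = √(190 + 39) = √229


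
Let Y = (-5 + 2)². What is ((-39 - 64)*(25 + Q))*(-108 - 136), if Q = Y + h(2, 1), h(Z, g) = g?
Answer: 879620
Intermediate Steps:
Y = 9 (Y = (-3)² = 9)
Q = 10 (Q = 9 + 1 = 10)
((-39 - 64)*(25 + Q))*(-108 - 136) = ((-39 - 64)*(25 + 10))*(-108 - 136) = -103*35*(-244) = -3605*(-244) = 879620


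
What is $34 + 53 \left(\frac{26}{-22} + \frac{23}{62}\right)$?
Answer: $- \frac{6121}{682} \approx -8.9751$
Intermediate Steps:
$34 + 53 \left(\frac{26}{-22} + \frac{23}{62}\right) = 34 + 53 \left(26 \left(- \frac{1}{22}\right) + 23 \cdot \frac{1}{62}\right) = 34 + 53 \left(- \frac{13}{11} + \frac{23}{62}\right) = 34 + 53 \left(- \frac{553}{682}\right) = 34 - \frac{29309}{682} = - \frac{6121}{682}$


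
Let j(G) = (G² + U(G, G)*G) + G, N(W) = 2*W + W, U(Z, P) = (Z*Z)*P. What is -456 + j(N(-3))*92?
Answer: 609780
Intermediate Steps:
U(Z, P) = P*Z² (U(Z, P) = Z²*P = P*Z²)
N(W) = 3*W
j(G) = G + G² + G⁴ (j(G) = (G² + (G*G²)*G) + G = (G² + G³*G) + G = (G² + G⁴) + G = G + G² + G⁴)
-456 + j(N(-3))*92 = -456 + ((3*(-3))*(1 + 3*(-3) + (3*(-3))³))*92 = -456 - 9*(1 - 9 + (-9)³)*92 = -456 - 9*(1 - 9 - 729)*92 = -456 - 9*(-737)*92 = -456 + 6633*92 = -456 + 610236 = 609780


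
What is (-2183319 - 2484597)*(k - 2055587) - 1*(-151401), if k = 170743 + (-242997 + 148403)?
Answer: 9239850462609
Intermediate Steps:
k = 76149 (k = 170743 - 94594 = 76149)
(-2183319 - 2484597)*(k - 2055587) - 1*(-151401) = (-2183319 - 2484597)*(76149 - 2055587) - 1*(-151401) = -4667916*(-1979438) + 151401 = 9239850311208 + 151401 = 9239850462609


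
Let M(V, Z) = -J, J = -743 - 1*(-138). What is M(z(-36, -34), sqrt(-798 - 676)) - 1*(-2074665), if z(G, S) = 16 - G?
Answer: 2075270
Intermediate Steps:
J = -605 (J = -743 + 138 = -605)
M(V, Z) = 605 (M(V, Z) = -1*(-605) = 605)
M(z(-36, -34), sqrt(-798 - 676)) - 1*(-2074665) = 605 - 1*(-2074665) = 605 + 2074665 = 2075270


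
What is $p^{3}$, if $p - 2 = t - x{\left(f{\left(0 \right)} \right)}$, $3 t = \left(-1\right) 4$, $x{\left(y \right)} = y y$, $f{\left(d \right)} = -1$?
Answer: $- \frac{1}{27} \approx -0.037037$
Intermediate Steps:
$x{\left(y \right)} = y^{2}$
$t = - \frac{4}{3}$ ($t = \frac{\left(-1\right) 4}{3} = \frac{1}{3} \left(-4\right) = - \frac{4}{3} \approx -1.3333$)
$p = - \frac{1}{3}$ ($p = 2 - \frac{7}{3} = - \frac{1}{3} \approx -0.33333$)
$p^{3} = \left(- \frac{1}{3}\right)^{3} = - \frac{1}{27}$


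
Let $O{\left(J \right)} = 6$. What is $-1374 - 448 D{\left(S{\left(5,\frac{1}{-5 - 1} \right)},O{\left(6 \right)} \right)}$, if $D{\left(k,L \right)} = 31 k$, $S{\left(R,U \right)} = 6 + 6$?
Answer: $-168030$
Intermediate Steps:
$S{\left(R,U \right)} = 12$
$-1374 - 448 D{\left(S{\left(5,\frac{1}{-5 - 1} \right)},O{\left(6 \right)} \right)} = -1374 - 448 \cdot 31 \cdot 12 = -1374 - 166656 = -168030$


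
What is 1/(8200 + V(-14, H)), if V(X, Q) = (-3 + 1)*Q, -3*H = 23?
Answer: 3/24646 ≈ 0.00012172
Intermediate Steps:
H = -23/3 (H = -1/3*23 = -23/3 ≈ -7.6667)
V(X, Q) = -2*Q
1/(8200 + V(-14, H)) = 1/(8200 - 2*(-23/3)) = 1/(8200 + 46/3) = 1/(24646/3) = 3/24646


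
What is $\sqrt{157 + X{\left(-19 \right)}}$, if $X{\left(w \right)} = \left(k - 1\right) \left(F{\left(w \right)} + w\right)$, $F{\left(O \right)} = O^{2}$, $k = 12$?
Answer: $\sqrt{3919} \approx 62.602$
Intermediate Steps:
$X{\left(w \right)} = 11 w + 11 w^{2}$ ($X{\left(w \right)} = \left(12 - 1\right) \left(w^{2} + w\right) = 11 \left(w + w^{2}\right) = 11 w + 11 w^{2}$)
$\sqrt{157 + X{\left(-19 \right)}} = \sqrt{157 + 11 \left(-19\right) \left(1 - 19\right)} = \sqrt{157 + 11 \left(-19\right) \left(-18\right)} = \sqrt{157 + 3762} = \sqrt{3919}$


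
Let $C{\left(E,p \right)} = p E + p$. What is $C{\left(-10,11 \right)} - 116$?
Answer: $-215$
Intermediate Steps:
$C{\left(E,p \right)} = p + E p$ ($C{\left(E,p \right)} = E p + p = p + E p$)
$C{\left(-10,11 \right)} - 116 = 11 \left(1 - 10\right) - 116 = 11 \left(-9\right) - 116 = -99 - 116 = -215$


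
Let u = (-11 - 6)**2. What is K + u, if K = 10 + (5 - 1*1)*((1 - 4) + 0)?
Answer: 287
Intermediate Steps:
K = -2 (K = 10 + (5 - 1)*(-3 + 0) = 10 + 4*(-3) = 10 - 12 = -2)
u = 289 (u = (-17)**2 = 289)
K + u = -2 + 289 = 287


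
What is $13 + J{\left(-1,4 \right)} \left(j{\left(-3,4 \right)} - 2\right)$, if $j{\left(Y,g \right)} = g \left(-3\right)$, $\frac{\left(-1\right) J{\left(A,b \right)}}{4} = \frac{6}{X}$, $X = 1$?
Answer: $349$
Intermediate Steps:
$J{\left(A,b \right)} = -24$ ($J{\left(A,b \right)} = - 4 \cdot \frac{6}{1} = - 4 \cdot 6 \cdot 1 = \left(-4\right) 6 = -24$)
$j{\left(Y,g \right)} = - 3 g$
$13 + J{\left(-1,4 \right)} \left(j{\left(-3,4 \right)} - 2\right) = 13 - 24 \left(\left(-3\right) 4 - 2\right) = 13 - 24 \left(-12 - 2\right) = 13 - -336 = 13 + 336 = 349$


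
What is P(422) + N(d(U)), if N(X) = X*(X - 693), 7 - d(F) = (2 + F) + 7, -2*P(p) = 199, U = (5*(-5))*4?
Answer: -116819/2 ≈ -58410.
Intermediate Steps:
U = -100 (U = -25*4 = -100)
P(p) = -199/2 (P(p) = -1/2*199 = -199/2)
d(F) = -2 - F (d(F) = 7 - ((2 + F) + 7) = 7 - (9 + F) = 7 + (-9 - F) = -2 - F)
N(X) = X*(-693 + X)
P(422) + N(d(U)) = -199/2 + (-2 - 1*(-100))*(-693 + (-2 - 1*(-100))) = -199/2 + (-2 + 100)*(-693 + (-2 + 100)) = -199/2 + 98*(-693 + 98) = -199/2 + 98*(-595) = -199/2 - 58310 = -116819/2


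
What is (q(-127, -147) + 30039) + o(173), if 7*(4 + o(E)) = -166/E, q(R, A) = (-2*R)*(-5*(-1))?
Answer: 37910189/1211 ≈ 31305.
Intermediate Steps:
q(R, A) = -10*R (q(R, A) = -2*R*5 = -10*R)
o(E) = -4 - 166/(7*E) (o(E) = -4 + (-166/E)/7 = -4 - 166/(7*E))
(q(-127, -147) + 30039) + o(173) = (-10*(-127) + 30039) + (-4 - 166/7/173) = (1270 + 30039) + (-4 - 166/7*1/173) = 31309 + (-4 - 166/1211) = 31309 - 5010/1211 = 37910189/1211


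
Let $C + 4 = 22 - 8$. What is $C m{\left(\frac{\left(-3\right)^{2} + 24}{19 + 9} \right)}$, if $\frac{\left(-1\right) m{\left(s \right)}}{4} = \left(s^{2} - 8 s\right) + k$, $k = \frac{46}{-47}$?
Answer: $\frac{1661525}{4606} \approx 360.73$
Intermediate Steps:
$k = - \frac{46}{47}$ ($k = 46 \left(- \frac{1}{47}\right) = - \frac{46}{47} \approx -0.97872$)
$C = 10$ ($C = -4 + \left(22 - 8\right) = -4 + 14 = 10$)
$m{\left(s \right)} = \frac{184}{47} - 4 s^{2} + 32 s$ ($m{\left(s \right)} = - 4 \left(\left(s^{2} - 8 s\right) - \frac{46}{47}\right) = - 4 \left(- \frac{46}{47} + s^{2} - 8 s\right) = \frac{184}{47} - 4 s^{2} + 32 s$)
$C m{\left(\frac{\left(-3\right)^{2} + 24}{19 + 9} \right)} = 10 \left(\frac{184}{47} - 4 \left(\frac{\left(-3\right)^{2} + 24}{19 + 9}\right)^{2} + 32 \frac{\left(-3\right)^{2} + 24}{19 + 9}\right) = 10 \left(\frac{184}{47} - 4 \left(\frac{9 + 24}{28}\right)^{2} + 32 \frac{9 + 24}{28}\right) = 10 \left(\frac{184}{47} - 4 \left(33 \cdot \frac{1}{28}\right)^{2} + 32 \cdot 33 \cdot \frac{1}{28}\right) = 10 \left(\frac{184}{47} - 4 \left(\frac{33}{28}\right)^{2} + 32 \cdot \frac{33}{28}\right) = 10 \left(\frac{184}{47} - \frac{1089}{196} + \frac{264}{7}\right) = 10 \cdot \frac{332305}{9212} = \frac{1661525}{4606}$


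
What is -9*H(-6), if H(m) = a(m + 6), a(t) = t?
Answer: 0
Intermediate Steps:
H(m) = 6 + m (H(m) = m + 6 = 6 + m)
-9*H(-6) = -9*(6 - 6) = -9*0 = 0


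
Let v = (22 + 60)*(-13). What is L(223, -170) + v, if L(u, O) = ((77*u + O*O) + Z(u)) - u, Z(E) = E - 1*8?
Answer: 44997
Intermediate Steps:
Z(E) = -8 + E (Z(E) = E - 8 = -8 + E)
v = -1066 (v = 82*(-13) = -1066)
L(u, O) = -8 + O² + 77*u (L(u, O) = ((77*u + O*O) + (-8 + u)) - u = ((77*u + O²) + (-8 + u)) - u = ((O² + 77*u) + (-8 + u)) - u = (-8 + O² + 78*u) - u = -8 + O² + 77*u)
L(223, -170) + v = (-8 + (-170)² + 77*223) - 1066 = (-8 + 28900 + 17171) - 1066 = 46063 - 1066 = 44997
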